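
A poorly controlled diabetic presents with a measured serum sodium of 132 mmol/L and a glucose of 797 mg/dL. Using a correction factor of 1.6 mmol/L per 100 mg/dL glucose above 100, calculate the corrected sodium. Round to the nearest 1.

Corrected Na = measured Na + 1.6 · (glucose − 100)/100
= 132 + 1.6 · (797 − 100)/100
= 132 + 11.2
= 143.2 mmol/L

143 mmol/L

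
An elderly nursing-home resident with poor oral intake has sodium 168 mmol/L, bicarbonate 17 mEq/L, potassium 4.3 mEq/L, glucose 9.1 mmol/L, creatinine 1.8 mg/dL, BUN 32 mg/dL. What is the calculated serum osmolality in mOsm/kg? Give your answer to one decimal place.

Calculated osmolality = 2·Na + glucose + BUN/2.8
= 2·168 + 9.1 + 32/2.8
= 336 + 9.10 + 11.43
= 356.53 mOsm/kg

356.5 mOsm/kg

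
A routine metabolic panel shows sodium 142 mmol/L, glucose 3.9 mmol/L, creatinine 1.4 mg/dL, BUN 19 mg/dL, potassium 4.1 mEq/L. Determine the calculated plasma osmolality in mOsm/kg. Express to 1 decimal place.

294.7 mOsm/kg

Calculated osmolality = 2·Na + glucose + BUN/2.8
= 2·142 + 3.9 + 19/2.8
= 284 + 3.90 + 6.79
= 294.69 mOsm/kg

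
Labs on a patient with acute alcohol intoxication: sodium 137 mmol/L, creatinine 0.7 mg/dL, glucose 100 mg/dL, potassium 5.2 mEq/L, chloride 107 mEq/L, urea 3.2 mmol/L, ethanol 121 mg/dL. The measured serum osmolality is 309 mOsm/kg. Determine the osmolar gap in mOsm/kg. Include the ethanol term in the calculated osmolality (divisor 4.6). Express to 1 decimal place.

Calculated osmolality = 2·Na + glucose/18 + urea + ethanol/4.6
= 2·137 + 100/18 + 3.2 + 121/4.6
= 274 + 5.56 + 3.20 + 26.30
= 309.06 mOsm/kg ≈ 309.1 mOsm/kg
Osmolar gap = measured − calculated = 309 − 309.1 = -0.1 mOsm/kg

-0.1 mOsm/kg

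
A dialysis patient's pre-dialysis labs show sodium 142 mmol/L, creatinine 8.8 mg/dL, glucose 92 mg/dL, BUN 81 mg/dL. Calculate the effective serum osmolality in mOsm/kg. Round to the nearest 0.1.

Effective osmolality excludes urea (freely permeant across cell membranes):
2·Na + glucose/18
= 2·142 + 92/18
= 284 + 5.11
= 289.11 mOsm/kg

289.1 mOsm/kg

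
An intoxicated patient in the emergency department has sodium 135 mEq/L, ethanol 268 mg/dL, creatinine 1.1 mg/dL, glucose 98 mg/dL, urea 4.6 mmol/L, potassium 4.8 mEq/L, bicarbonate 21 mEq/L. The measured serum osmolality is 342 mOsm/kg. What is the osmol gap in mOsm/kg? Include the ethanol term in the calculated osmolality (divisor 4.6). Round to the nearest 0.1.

Calculated osmolality = 2·Na + glucose/18 + urea + ethanol/4.6
= 2·135 + 98/18 + 4.6 + 268/4.6
= 270 + 5.44 + 4.60 + 58.26
= 338.3 mOsm/kg ≈ 338.3 mOsm/kg
Osmolar gap = measured − calculated = 342 − 338.3 = 3.7 mOsm/kg

3.7 mOsm/kg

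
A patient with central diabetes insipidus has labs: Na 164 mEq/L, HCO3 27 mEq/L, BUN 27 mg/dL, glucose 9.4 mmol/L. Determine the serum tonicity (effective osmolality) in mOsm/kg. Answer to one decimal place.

Effective osmolality excludes urea (freely permeant across cell membranes):
2·Na + glucose
= 2·164 + 9.4
= 328 + 9.4
= 337.4 mOsm/kg

337.4 mOsm/kg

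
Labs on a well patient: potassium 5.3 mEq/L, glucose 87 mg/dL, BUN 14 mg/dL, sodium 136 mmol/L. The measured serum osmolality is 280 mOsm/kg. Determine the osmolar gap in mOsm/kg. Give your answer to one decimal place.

Calculated osmolality = 2·Na + glucose/18 + BUN/2.8
= 2·136 + 87/18 + 14/2.8
= 272 + 4.83 + 5
= 281.83 mOsm/kg ≈ 281.8 mOsm/kg
Osmolar gap = measured − calculated = 280 − 281.8 = -1.8 mOsm/kg

-1.8 mOsm/kg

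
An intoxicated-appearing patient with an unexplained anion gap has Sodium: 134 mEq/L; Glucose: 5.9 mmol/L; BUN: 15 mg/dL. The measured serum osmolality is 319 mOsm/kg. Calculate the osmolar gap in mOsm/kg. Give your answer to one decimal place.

Calculated osmolality = 2·Na + glucose + BUN/2.8
= 2·134 + 5.9 + 15/2.8
= 268 + 5.90 + 5.36
= 279.26 mOsm/kg ≈ 279.3 mOsm/kg
Osmolar gap = measured − calculated = 319 − 279.3 = 39.7 mOsm/kg

39.7 mOsm/kg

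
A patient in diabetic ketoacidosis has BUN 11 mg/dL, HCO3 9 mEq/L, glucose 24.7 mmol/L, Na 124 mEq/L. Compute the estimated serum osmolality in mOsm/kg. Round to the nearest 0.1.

276.6 mOsm/kg

Calculated osmolality = 2·Na + glucose + BUN/2.8
= 2·124 + 24.7 + 11/2.8
= 248 + 24.70 + 3.93
= 276.63 mOsm/kg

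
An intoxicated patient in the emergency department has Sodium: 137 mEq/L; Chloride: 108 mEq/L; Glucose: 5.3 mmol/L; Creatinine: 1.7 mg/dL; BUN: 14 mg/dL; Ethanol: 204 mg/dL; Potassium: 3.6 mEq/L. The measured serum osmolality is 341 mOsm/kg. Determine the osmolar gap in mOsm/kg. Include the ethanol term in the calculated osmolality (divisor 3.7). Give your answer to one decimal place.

Calculated osmolality = 2·Na + glucose + BUN/2.8 + ethanol/3.7
= 2·137 + 5.3 + 14/2.8 + 204/3.7
= 274 + 5.30 + 5 + 55.14
= 339.44 mOsm/kg ≈ 339.4 mOsm/kg
Osmolar gap = measured − calculated = 341 − 339.4 = 1.6 mOsm/kg

1.6 mOsm/kg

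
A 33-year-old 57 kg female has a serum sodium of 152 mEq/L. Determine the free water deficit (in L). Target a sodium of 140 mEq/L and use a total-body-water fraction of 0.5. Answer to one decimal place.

2.4 L

TBW = 0.5 · 57 = 28.5 L
Free water deficit = TBW · (Na/140 − 1)
= 28.5 · (152/140 − 1)
= 28.5 · 0.0857
= 2.44 L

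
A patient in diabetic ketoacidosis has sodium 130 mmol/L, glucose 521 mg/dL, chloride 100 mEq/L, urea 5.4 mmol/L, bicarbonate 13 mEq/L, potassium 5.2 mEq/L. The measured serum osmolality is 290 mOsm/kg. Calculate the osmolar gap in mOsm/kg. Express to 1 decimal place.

-4.3 mOsm/kg

Calculated osmolality = 2·Na + glucose/18 + urea
= 2·130 + 521/18 + 5.4
= 260 + 28.94 + 5.40
= 294.34 mOsm/kg ≈ 294.3 mOsm/kg
Osmolar gap = measured − calculated = 290 − 294.3 = -4.3 mOsm/kg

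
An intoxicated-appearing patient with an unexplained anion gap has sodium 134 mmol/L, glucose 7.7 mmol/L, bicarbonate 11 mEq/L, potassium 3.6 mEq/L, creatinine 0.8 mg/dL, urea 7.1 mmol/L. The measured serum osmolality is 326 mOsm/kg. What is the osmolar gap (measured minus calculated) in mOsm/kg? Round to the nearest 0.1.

Calculated osmolality = 2·Na + glucose + urea
= 2·134 + 7.7 + 7.1
= 268 + 7.70 + 7.10
= 282.8 mOsm/kg ≈ 282.8 mOsm/kg
Osmolar gap = measured − calculated = 326 − 282.8 = 43.2 mOsm/kg

43.2 mOsm/kg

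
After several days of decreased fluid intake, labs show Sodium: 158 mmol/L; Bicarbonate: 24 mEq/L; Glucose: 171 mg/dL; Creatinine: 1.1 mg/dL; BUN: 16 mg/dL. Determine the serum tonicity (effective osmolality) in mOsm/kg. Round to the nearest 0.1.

Effective osmolality excludes urea (freely permeant across cell membranes):
2·Na + glucose/18
= 2·158 + 171/18
= 316 + 9.5
= 325.5 mOsm/kg

325.5 mOsm/kg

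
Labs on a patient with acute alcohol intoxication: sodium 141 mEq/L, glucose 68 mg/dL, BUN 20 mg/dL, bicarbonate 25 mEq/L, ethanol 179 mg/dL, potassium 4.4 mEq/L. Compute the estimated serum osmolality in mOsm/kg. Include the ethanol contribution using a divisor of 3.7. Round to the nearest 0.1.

Calculated osmolality = 2·Na + glucose/18 + BUN/2.8 + ethanol/3.7
= 2·141 + 68/18 + 20/2.8 + 179/3.7
= 282 + 3.78 + 7.14 + 48.38
= 341.3 mOsm/kg

341.3 mOsm/kg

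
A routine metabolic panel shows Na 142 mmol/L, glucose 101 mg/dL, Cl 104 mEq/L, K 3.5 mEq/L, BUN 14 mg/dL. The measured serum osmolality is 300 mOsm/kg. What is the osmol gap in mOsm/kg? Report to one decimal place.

Calculated osmolality = 2·Na + glucose/18 + BUN/2.8
= 2·142 + 101/18 + 14/2.8
= 284 + 5.61 + 5
= 294.61 mOsm/kg ≈ 294.6 mOsm/kg
Osmolar gap = measured − calculated = 300 − 294.6 = 5.4 mOsm/kg

5.4 mOsm/kg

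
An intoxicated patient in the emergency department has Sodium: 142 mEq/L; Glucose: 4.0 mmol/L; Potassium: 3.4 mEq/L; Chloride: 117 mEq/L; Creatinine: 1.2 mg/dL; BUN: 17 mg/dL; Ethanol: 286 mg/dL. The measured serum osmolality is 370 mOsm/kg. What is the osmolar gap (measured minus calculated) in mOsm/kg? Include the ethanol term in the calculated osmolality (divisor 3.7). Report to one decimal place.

-1.4 mOsm/kg

Calculated osmolality = 2·Na + glucose + BUN/2.8 + ethanol/3.7
= 2·142 + 4 + 17/2.8 + 286/3.7
= 284 + 4 + 6.07 + 77.30
= 371.37 mOsm/kg ≈ 371.4 mOsm/kg
Osmolar gap = measured − calculated = 370 − 371.4 = -1.4 mOsm/kg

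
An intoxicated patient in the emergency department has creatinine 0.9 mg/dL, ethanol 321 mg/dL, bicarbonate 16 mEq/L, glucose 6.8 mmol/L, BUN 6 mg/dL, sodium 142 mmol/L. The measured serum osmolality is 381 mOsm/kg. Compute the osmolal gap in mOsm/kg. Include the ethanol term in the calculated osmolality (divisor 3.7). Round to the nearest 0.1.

1.3 mOsm/kg

Calculated osmolality = 2·Na + glucose + BUN/2.8 + ethanol/3.7
= 2·142 + 6.8 + 6/2.8 + 321/3.7
= 284 + 6.80 + 2.14 + 86.76
= 379.7 mOsm/kg ≈ 379.7 mOsm/kg
Osmolar gap = measured − calculated = 381 − 379.7 = 1.3 mOsm/kg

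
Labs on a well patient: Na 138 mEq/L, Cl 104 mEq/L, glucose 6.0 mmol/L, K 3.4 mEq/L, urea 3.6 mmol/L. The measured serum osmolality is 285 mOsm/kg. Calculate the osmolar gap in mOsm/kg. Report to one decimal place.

Calculated osmolality = 2·Na + glucose + urea
= 2·138 + 6 + 3.6
= 276 + 6 + 3.60
= 285.6 mOsm/kg ≈ 285.6 mOsm/kg
Osmolar gap = measured − calculated = 285 − 285.6 = -0.6 mOsm/kg

-0.6 mOsm/kg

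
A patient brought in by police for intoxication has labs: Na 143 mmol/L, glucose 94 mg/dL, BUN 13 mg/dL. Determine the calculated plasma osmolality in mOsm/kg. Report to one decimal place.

Calculated osmolality = 2·Na + glucose/18 + BUN/2.8
= 2·143 + 94/18 + 13/2.8
= 286 + 5.22 + 4.64
= 295.86 mOsm/kg

295.9 mOsm/kg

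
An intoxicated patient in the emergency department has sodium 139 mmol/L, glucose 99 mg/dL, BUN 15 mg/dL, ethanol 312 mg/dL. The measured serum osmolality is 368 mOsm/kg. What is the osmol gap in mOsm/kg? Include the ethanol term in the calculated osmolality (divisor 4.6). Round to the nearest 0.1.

11.3 mOsm/kg

Calculated osmolality = 2·Na + glucose/18 + BUN/2.8 + ethanol/4.6
= 2·139 + 99/18 + 15/2.8 + 312/4.6
= 278 + 5.50 + 5.36 + 67.83
= 356.69 mOsm/kg ≈ 356.7 mOsm/kg
Osmolar gap = measured − calculated = 368 − 356.7 = 11.3 mOsm/kg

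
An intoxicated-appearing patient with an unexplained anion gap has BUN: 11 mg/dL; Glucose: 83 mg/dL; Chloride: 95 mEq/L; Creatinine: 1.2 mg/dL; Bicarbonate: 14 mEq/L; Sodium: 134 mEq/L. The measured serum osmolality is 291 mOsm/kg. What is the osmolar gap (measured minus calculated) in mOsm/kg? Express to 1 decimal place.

Calculated osmolality = 2·Na + glucose/18 + BUN/2.8
= 2·134 + 83/18 + 11/2.8
= 268 + 4.61 + 3.93
= 276.54 mOsm/kg ≈ 276.5 mOsm/kg
Osmolar gap = measured − calculated = 291 − 276.5 = 14.5 mOsm/kg

14.5 mOsm/kg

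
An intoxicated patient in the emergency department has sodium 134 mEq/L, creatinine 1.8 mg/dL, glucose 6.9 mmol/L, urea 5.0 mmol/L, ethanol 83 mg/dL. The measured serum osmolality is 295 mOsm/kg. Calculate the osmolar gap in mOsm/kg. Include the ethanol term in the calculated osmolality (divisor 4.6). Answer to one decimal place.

-2.9 mOsm/kg

Calculated osmolality = 2·Na + glucose + urea + ethanol/4.6
= 2·134 + 6.9 + 5 + 83/4.6
= 268 + 6.90 + 5 + 18.04
= 297.94 mOsm/kg ≈ 297.9 mOsm/kg
Osmolar gap = measured − calculated = 295 − 297.9 = -2.9 mOsm/kg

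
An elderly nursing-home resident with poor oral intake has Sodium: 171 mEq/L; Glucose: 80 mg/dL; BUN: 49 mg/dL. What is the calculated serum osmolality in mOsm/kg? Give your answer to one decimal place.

Calculated osmolality = 2·Na + glucose/18 + BUN/2.8
= 2·171 + 80/18 + 49/2.8
= 342 + 4.44 + 17.50
= 363.94 mOsm/kg

363.9 mOsm/kg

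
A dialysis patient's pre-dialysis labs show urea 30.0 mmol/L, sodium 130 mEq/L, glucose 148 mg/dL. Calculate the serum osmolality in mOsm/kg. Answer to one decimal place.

298.2 mOsm/kg

Calculated osmolality = 2·Na + glucose/18 + urea
= 2·130 + 148/18 + 30
= 260 + 8.22 + 30
= 298.22 mOsm/kg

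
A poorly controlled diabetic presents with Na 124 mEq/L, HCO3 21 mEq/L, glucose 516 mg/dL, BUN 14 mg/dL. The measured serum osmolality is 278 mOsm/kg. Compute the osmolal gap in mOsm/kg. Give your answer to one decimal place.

-3.7 mOsm/kg

Calculated osmolality = 2·Na + glucose/18 + BUN/2.8
= 2·124 + 516/18 + 14/2.8
= 248 + 28.67 + 5
= 281.67 mOsm/kg ≈ 281.7 mOsm/kg
Osmolar gap = measured − calculated = 278 − 281.7 = -3.7 mOsm/kg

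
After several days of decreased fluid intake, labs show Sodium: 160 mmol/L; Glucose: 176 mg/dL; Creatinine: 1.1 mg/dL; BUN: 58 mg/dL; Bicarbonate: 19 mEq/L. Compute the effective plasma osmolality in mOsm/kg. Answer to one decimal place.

329.8 mOsm/kg

Effective osmolality excludes urea (freely permeant across cell membranes):
2·Na + glucose/18
= 2·160 + 176/18
= 320 + 9.78
= 329.78 mOsm/kg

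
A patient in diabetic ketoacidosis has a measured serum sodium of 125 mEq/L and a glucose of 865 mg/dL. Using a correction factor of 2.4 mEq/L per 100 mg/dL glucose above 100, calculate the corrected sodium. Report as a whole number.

143 mEq/L

Corrected Na = measured Na + 2.4 · (glucose − 100)/100
= 125 + 2.4 · (865 − 100)/100
= 125 + 18.4
= 143.4 mEq/L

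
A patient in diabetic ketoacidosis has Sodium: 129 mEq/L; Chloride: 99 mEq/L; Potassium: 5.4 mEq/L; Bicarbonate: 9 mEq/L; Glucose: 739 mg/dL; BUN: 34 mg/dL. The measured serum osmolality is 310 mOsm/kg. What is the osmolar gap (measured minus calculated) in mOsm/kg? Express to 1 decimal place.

Calculated osmolality = 2·Na + glucose/18 + BUN/2.8
= 2·129 + 739/18 + 34/2.8
= 258 + 41.06 + 12.14
= 311.2 mOsm/kg ≈ 311.2 mOsm/kg
Osmolar gap = measured − calculated = 310 − 311.2 = -1.2 mOsm/kg

-1.2 mOsm/kg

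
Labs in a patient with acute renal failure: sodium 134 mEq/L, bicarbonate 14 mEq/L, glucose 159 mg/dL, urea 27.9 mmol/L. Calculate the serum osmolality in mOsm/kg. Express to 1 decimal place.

Calculated osmolality = 2·Na + glucose/18 + urea
= 2·134 + 159/18 + 27.9
= 268 + 8.83 + 27.90
= 304.73 mOsm/kg

304.7 mOsm/kg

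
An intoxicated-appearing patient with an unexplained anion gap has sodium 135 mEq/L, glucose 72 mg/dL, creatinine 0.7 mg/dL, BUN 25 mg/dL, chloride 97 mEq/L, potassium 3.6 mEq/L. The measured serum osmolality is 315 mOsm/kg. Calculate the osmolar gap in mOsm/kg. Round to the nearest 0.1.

Calculated osmolality = 2·Na + glucose/18 + BUN/2.8
= 2·135 + 72/18 + 25/2.8
= 270 + 4 + 8.93
= 282.93 mOsm/kg ≈ 282.9 mOsm/kg
Osmolar gap = measured − calculated = 315 − 282.9 = 32.1 mOsm/kg

32.1 mOsm/kg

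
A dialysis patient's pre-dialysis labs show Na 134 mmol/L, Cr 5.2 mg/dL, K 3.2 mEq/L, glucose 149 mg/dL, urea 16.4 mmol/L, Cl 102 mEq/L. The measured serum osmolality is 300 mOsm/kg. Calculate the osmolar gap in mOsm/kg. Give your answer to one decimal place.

7.3 mOsm/kg

Calculated osmolality = 2·Na + glucose/18 + urea
= 2·134 + 149/18 + 16.4
= 268 + 8.28 + 16.40
= 292.68 mOsm/kg ≈ 292.7 mOsm/kg
Osmolar gap = measured − calculated = 300 − 292.7 = 7.3 mOsm/kg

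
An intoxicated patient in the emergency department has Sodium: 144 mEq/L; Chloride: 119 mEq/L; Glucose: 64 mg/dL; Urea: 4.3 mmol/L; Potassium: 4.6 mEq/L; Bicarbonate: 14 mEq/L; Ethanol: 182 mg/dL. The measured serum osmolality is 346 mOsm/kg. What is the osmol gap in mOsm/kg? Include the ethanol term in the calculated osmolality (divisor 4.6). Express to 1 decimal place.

10.6 mOsm/kg

Calculated osmolality = 2·Na + glucose/18 + urea + ethanol/4.6
= 2·144 + 64/18 + 4.3 + 182/4.6
= 288 + 3.56 + 4.30 + 39.57
= 335.43 mOsm/kg ≈ 335.4 mOsm/kg
Osmolar gap = measured − calculated = 346 − 335.4 = 10.6 mOsm/kg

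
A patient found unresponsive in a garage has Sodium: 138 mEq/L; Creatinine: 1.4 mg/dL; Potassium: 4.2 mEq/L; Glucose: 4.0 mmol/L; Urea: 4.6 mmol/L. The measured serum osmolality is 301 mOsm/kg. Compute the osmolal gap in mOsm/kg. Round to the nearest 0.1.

Calculated osmolality = 2·Na + glucose + urea
= 2·138 + 4 + 4.6
= 276 + 4 + 4.60
= 284.6 mOsm/kg ≈ 284.6 mOsm/kg
Osmolar gap = measured − calculated = 301 − 284.6 = 16.4 mOsm/kg

16.4 mOsm/kg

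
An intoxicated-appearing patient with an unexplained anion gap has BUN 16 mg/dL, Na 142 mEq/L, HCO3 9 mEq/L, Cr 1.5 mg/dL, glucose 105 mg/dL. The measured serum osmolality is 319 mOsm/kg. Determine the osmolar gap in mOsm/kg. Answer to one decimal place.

Calculated osmolality = 2·Na + glucose/18 + BUN/2.8
= 2·142 + 105/18 + 16/2.8
= 284 + 5.83 + 5.71
= 295.54 mOsm/kg ≈ 295.5 mOsm/kg
Osmolar gap = measured − calculated = 319 − 295.5 = 23.5 mOsm/kg

23.5 mOsm/kg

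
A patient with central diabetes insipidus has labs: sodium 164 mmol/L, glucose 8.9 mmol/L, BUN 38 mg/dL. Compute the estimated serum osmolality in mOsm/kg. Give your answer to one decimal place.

350.5 mOsm/kg

Calculated osmolality = 2·Na + glucose + BUN/2.8
= 2·164 + 8.9 + 38/2.8
= 328 + 8.90 + 13.57
= 350.47 mOsm/kg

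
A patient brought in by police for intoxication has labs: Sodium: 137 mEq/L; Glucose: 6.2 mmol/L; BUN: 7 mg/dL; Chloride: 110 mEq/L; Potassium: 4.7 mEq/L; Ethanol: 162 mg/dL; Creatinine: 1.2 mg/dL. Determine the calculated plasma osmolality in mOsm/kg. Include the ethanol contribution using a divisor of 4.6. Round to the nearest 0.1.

Calculated osmolality = 2·Na + glucose + BUN/2.8 + ethanol/4.6
= 2·137 + 6.2 + 7/2.8 + 162/4.6
= 274 + 6.20 + 2.50 + 35.22
= 317.92 mOsm/kg

317.9 mOsm/kg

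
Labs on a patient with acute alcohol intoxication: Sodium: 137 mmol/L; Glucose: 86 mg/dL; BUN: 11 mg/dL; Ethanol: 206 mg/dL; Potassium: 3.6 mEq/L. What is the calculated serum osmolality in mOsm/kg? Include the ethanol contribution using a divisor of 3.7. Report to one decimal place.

338.4 mOsm/kg

Calculated osmolality = 2·Na + glucose/18 + BUN/2.8 + ethanol/3.7
= 2·137 + 86/18 + 11/2.8 + 206/3.7
= 274 + 4.78 + 3.93 + 55.68
= 338.39 mOsm/kg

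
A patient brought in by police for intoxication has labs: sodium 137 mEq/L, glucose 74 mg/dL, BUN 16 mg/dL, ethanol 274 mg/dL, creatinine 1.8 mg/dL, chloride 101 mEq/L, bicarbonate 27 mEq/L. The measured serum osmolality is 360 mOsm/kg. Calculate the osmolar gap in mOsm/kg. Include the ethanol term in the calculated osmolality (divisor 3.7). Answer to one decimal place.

2.1 mOsm/kg

Calculated osmolality = 2·Na + glucose/18 + BUN/2.8 + ethanol/3.7
= 2·137 + 74/18 + 16/2.8 + 274/3.7
= 274 + 4.11 + 5.71 + 74.05
= 357.87 mOsm/kg ≈ 357.9 mOsm/kg
Osmolar gap = measured − calculated = 360 − 357.9 = 2.1 mOsm/kg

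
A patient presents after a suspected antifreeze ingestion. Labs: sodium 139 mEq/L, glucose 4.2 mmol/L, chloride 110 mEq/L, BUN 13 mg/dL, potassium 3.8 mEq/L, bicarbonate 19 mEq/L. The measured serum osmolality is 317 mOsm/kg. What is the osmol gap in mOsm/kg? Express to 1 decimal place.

30.2 mOsm/kg

Calculated osmolality = 2·Na + glucose + BUN/2.8
= 2·139 + 4.2 + 13/2.8
= 278 + 4.20 + 4.64
= 286.84 mOsm/kg ≈ 286.8 mOsm/kg
Osmolar gap = measured − calculated = 317 − 286.8 = 30.2 mOsm/kg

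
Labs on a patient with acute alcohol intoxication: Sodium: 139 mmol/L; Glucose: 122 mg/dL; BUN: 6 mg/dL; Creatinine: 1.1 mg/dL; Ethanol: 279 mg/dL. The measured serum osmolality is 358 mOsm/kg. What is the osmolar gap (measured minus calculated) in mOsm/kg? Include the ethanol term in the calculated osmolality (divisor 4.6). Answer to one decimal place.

Calculated osmolality = 2·Na + glucose/18 + BUN/2.8 + ethanol/4.6
= 2·139 + 122/18 + 6/2.8 + 279/4.6
= 278 + 6.78 + 2.14 + 60.65
= 347.57 mOsm/kg ≈ 347.6 mOsm/kg
Osmolar gap = measured − calculated = 358 − 347.6 = 10.4 mOsm/kg

10.4 mOsm/kg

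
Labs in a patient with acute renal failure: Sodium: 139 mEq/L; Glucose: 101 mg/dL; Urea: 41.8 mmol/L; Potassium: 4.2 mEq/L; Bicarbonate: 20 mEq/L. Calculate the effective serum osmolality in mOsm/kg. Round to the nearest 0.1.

Effective osmolality excludes urea (freely permeant across cell membranes):
2·Na + glucose/18
= 2·139 + 101/18
= 278 + 5.61
= 283.61 mOsm/kg

283.6 mOsm/kg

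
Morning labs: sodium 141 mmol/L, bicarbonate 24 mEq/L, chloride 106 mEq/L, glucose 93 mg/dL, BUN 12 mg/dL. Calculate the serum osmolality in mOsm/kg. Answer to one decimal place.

Calculated osmolality = 2·Na + glucose/18 + BUN/2.8
= 2·141 + 93/18 + 12/2.8
= 282 + 5.17 + 4.29
= 291.46 mOsm/kg

291.5 mOsm/kg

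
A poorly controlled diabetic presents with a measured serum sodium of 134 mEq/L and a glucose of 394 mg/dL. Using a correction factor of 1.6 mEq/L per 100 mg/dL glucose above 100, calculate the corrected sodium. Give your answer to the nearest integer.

Corrected Na = measured Na + 1.6 · (glucose − 100)/100
= 134 + 1.6 · (394 − 100)/100
= 134 + 4.7
= 138.7 mEq/L

139 mEq/L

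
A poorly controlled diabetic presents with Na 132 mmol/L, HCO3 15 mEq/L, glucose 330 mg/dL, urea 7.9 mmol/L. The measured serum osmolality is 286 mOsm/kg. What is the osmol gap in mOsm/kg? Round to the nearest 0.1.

Calculated osmolality = 2·Na + glucose/18 + urea
= 2·132 + 330/18 + 7.9
= 264 + 18.33 + 7.90
= 290.23 mOsm/kg ≈ 290.2 mOsm/kg
Osmolar gap = measured − calculated = 286 − 290.2 = -4.2 mOsm/kg

-4.2 mOsm/kg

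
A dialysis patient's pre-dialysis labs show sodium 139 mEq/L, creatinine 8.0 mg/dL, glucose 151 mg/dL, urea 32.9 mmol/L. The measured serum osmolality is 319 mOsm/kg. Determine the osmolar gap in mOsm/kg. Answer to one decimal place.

-0.3 mOsm/kg

Calculated osmolality = 2·Na + glucose/18 + urea
= 2·139 + 151/18 + 32.9
= 278 + 8.39 + 32.90
= 319.29 mOsm/kg ≈ 319.3 mOsm/kg
Osmolar gap = measured − calculated = 319 − 319.3 = -0.3 mOsm/kg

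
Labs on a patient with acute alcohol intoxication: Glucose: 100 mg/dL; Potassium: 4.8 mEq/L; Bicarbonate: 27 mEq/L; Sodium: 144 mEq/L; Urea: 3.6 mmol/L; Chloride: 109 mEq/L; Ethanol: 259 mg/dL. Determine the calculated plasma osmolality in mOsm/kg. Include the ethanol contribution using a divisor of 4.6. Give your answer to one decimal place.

Calculated osmolality = 2·Na + glucose/18 + urea + ethanol/4.6
= 2·144 + 100/18 + 3.6 + 259/4.6
= 288 + 5.56 + 3.60 + 56.30
= 353.46 mOsm/kg

353.5 mOsm/kg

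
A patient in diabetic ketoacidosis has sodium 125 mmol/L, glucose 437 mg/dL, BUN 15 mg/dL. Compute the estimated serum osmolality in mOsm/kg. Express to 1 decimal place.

279.6 mOsm/kg

Calculated osmolality = 2·Na + glucose/18 + BUN/2.8
= 2·125 + 437/18 + 15/2.8
= 250 + 24.28 + 5.36
= 279.64 mOsm/kg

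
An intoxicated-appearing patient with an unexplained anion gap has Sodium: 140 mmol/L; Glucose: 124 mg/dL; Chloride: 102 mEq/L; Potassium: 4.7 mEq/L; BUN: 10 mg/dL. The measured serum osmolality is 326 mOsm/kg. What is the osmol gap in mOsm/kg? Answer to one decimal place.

Calculated osmolality = 2·Na + glucose/18 + BUN/2.8
= 2·140 + 124/18 + 10/2.8
= 280 + 6.89 + 3.57
= 290.46 mOsm/kg ≈ 290.5 mOsm/kg
Osmolar gap = measured − calculated = 326 − 290.5 = 35.5 mOsm/kg

35.5 mOsm/kg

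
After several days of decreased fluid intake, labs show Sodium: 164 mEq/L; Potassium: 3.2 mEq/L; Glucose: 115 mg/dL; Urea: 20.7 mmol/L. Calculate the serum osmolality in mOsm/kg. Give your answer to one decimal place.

Calculated osmolality = 2·Na + glucose/18 + urea
= 2·164 + 115/18 + 20.7
= 328 + 6.39 + 20.70
= 355.09 mOsm/kg

355.1 mOsm/kg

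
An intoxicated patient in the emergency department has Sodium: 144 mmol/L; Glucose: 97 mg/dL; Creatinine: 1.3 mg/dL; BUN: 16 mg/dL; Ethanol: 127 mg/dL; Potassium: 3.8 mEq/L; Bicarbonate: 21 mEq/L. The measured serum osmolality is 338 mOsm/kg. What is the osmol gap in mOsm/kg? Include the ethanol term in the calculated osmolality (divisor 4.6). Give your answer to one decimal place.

11.3 mOsm/kg

Calculated osmolality = 2·Na + glucose/18 + BUN/2.8 + ethanol/4.6
= 2·144 + 97/18 + 16/2.8 + 127/4.6
= 288 + 5.39 + 5.71 + 27.61
= 326.71 mOsm/kg ≈ 326.7 mOsm/kg
Osmolar gap = measured − calculated = 338 − 326.7 = 11.3 mOsm/kg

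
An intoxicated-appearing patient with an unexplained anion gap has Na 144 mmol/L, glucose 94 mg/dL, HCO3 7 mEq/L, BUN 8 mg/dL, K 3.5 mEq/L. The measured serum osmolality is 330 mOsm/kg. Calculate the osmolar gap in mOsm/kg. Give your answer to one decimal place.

33.9 mOsm/kg

Calculated osmolality = 2·Na + glucose/18 + BUN/2.8
= 2·144 + 94/18 + 8/2.8
= 288 + 5.22 + 2.86
= 296.08 mOsm/kg ≈ 296.1 mOsm/kg
Osmolar gap = measured − calculated = 330 − 296.1 = 33.9 mOsm/kg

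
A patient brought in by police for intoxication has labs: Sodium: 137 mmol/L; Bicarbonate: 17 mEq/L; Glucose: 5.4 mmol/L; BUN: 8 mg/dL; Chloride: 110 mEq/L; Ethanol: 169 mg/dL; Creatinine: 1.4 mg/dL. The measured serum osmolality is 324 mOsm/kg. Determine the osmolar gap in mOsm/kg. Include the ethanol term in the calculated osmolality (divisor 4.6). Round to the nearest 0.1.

5.0 mOsm/kg

Calculated osmolality = 2·Na + glucose + BUN/2.8 + ethanol/4.6
= 2·137 + 5.4 + 8/2.8 + 169/4.6
= 274 + 5.40 + 2.86 + 36.74
= 319 mOsm/kg ≈ 319.0 mOsm/kg
Osmolar gap = measured − calculated = 324 − 319.0 = 5.0 mOsm/kg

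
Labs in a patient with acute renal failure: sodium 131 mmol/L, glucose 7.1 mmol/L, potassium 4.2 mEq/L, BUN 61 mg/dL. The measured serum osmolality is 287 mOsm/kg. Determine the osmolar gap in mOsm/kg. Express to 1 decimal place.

-3.9 mOsm/kg

Calculated osmolality = 2·Na + glucose + BUN/2.8
= 2·131 + 7.1 + 61/2.8
= 262 + 7.10 + 21.79
= 290.89 mOsm/kg ≈ 290.9 mOsm/kg
Osmolar gap = measured − calculated = 287 − 290.9 = -3.9 mOsm/kg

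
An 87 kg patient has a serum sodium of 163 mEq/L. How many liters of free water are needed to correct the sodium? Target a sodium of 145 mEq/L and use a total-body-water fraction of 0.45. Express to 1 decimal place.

4.9 L

TBW = 0.45 · 87 = 39.15 L
Free water deficit = TBW · (Na/145 − 1)
= 39.15 · (163/145 − 1)
= 39.15 · 0.1241
= 4.86 L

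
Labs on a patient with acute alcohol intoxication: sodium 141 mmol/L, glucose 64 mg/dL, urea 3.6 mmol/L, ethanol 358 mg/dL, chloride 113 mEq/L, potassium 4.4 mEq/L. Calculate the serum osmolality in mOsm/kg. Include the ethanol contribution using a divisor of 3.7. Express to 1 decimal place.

Calculated osmolality = 2·Na + glucose/18 + urea + ethanol/3.7
= 2·141 + 64/18 + 3.6 + 358/3.7
= 282 + 3.56 + 3.60 + 96.76
= 385.92 mOsm/kg

385.9 mOsm/kg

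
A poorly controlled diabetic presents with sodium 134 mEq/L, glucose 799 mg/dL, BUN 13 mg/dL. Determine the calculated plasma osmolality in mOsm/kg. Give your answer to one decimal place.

Calculated osmolality = 2·Na + glucose/18 + BUN/2.8
= 2·134 + 799/18 + 13/2.8
= 268 + 44.39 + 4.64
= 317.03 mOsm/kg

317.0 mOsm/kg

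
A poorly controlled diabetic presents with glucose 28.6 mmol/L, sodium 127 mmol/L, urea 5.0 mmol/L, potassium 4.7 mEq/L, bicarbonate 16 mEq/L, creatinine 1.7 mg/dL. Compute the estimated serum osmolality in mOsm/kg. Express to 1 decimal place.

Calculated osmolality = 2·Na + glucose + urea
= 2·127 + 28.6 + 5
= 254 + 28.60 + 5
= 287.6 mOsm/kg

287.6 mOsm/kg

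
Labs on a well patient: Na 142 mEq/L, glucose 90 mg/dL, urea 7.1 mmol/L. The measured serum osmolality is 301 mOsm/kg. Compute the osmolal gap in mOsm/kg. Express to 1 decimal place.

Calculated osmolality = 2·Na + glucose/18 + urea
= 2·142 + 90/18 + 7.1
= 284 + 5 + 7.10
= 296.1 mOsm/kg ≈ 296.1 mOsm/kg
Osmolar gap = measured − calculated = 301 − 296.1 = 4.9 mOsm/kg

4.9 mOsm/kg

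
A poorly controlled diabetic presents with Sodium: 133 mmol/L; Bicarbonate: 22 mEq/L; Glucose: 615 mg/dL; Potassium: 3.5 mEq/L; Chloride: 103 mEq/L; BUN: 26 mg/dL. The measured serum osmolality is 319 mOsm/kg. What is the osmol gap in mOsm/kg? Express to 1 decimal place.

Calculated osmolality = 2·Na + glucose/18 + BUN/2.8
= 2·133 + 615/18 + 26/2.8
= 266 + 34.17 + 9.29
= 309.46 mOsm/kg ≈ 309.5 mOsm/kg
Osmolar gap = measured − calculated = 319 − 309.5 = 9.5 mOsm/kg

9.5 mOsm/kg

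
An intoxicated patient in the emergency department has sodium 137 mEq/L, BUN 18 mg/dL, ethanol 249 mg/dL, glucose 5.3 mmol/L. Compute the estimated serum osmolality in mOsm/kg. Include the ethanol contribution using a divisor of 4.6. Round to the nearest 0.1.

339.9 mOsm/kg

Calculated osmolality = 2·Na + glucose + BUN/2.8 + ethanol/4.6
= 2·137 + 5.3 + 18/2.8 + 249/4.6
= 274 + 5.30 + 6.43 + 54.13
= 339.86 mOsm/kg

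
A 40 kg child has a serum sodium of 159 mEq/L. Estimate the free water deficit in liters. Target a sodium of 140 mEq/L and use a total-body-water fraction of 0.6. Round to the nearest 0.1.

TBW = 0.6 · 40 = 24 L
Free water deficit = TBW · (Na/140 − 1)
= 24 · (159/140 − 1)
= 24 · 0.1357
= 3.26 L

3.3 L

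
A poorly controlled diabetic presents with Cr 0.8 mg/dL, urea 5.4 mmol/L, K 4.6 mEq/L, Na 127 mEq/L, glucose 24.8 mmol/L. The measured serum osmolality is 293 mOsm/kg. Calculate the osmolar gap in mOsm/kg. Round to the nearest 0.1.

Calculated osmolality = 2·Na + glucose + urea
= 2·127 + 24.8 + 5.4
= 254 + 24.80 + 5.40
= 284.2 mOsm/kg ≈ 284.2 mOsm/kg
Osmolar gap = measured − calculated = 293 − 284.2 = 8.8 mOsm/kg

8.8 mOsm/kg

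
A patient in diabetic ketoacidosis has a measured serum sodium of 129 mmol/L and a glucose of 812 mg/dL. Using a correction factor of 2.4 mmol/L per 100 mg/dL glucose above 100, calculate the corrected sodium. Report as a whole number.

146 mmol/L

Corrected Na = measured Na + 2.4 · (glucose − 100)/100
= 129 + 2.4 · (812 − 100)/100
= 129 + 17.1
= 146.1 mmol/L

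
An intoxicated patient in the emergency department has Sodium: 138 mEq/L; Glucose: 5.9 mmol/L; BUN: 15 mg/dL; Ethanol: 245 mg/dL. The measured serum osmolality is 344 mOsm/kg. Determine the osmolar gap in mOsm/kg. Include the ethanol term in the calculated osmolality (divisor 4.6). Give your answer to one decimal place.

Calculated osmolality = 2·Na + glucose + BUN/2.8 + ethanol/4.6
= 2·138 + 5.9 + 15/2.8 + 245/4.6
= 276 + 5.90 + 5.36 + 53.26
= 340.52 mOsm/kg ≈ 340.5 mOsm/kg
Osmolar gap = measured − calculated = 344 − 340.5 = 3.5 mOsm/kg

3.5 mOsm/kg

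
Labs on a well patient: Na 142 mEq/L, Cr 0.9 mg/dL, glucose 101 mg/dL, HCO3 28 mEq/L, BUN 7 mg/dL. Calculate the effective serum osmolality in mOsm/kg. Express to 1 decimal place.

289.6 mOsm/kg

Effective osmolality excludes urea (freely permeant across cell membranes):
2·Na + glucose/18
= 2·142 + 101/18
= 284 + 5.61
= 289.61 mOsm/kg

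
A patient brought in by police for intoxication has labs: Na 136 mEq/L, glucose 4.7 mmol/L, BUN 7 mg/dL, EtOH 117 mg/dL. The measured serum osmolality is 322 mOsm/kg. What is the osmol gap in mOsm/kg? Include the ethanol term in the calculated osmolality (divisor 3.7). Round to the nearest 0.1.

11.2 mOsm/kg

Calculated osmolality = 2·Na + glucose + BUN/2.8 + ethanol/3.7
= 2·136 + 4.7 + 7/2.8 + 117/3.7
= 272 + 4.70 + 2.50 + 31.62
= 310.82 mOsm/kg ≈ 310.8 mOsm/kg
Osmolar gap = measured − calculated = 322 − 310.8 = 11.2 mOsm/kg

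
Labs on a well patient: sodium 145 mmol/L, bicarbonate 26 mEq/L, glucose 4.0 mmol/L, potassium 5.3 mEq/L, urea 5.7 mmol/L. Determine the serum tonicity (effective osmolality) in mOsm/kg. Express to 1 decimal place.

294.0 mOsm/kg

Effective osmolality excludes urea (freely permeant across cell membranes):
2·Na + glucose
= 2·145 + 4
= 290 + 4
= 294 mOsm/kg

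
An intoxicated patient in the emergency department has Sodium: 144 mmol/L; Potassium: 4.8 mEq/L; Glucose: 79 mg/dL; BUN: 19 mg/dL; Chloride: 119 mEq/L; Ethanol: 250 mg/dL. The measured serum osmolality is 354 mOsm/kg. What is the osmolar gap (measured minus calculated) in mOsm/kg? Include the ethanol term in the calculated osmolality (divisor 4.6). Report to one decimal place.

0.5 mOsm/kg

Calculated osmolality = 2·Na + glucose/18 + BUN/2.8 + ethanol/4.6
= 2·144 + 79/18 + 19/2.8 + 250/4.6
= 288 + 4.39 + 6.79 + 54.35
= 353.53 mOsm/kg ≈ 353.5 mOsm/kg
Osmolar gap = measured − calculated = 354 − 353.5 = 0.5 mOsm/kg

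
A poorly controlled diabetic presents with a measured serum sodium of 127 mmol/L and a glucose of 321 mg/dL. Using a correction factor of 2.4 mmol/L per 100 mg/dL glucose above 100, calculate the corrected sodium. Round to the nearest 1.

Corrected Na = measured Na + 2.4 · (glucose − 100)/100
= 127 + 2.4 · (321 − 100)/100
= 127 + 5.3
= 132.3 mmol/L

132 mmol/L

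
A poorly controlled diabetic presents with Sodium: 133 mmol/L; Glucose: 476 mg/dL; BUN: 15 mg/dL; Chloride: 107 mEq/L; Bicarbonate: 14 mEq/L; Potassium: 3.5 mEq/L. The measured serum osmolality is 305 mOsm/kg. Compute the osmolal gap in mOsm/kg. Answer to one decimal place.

7.2 mOsm/kg

Calculated osmolality = 2·Na + glucose/18 + BUN/2.8
= 2·133 + 476/18 + 15/2.8
= 266 + 26.44 + 5.36
= 297.8 mOsm/kg ≈ 297.8 mOsm/kg
Osmolar gap = measured − calculated = 305 − 297.8 = 7.2 mOsm/kg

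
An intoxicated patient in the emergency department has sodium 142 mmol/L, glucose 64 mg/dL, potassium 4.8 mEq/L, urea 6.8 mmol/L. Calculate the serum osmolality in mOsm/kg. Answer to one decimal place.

294.4 mOsm/kg

Calculated osmolality = 2·Na + glucose/18 + urea
= 2·142 + 64/18 + 6.8
= 284 + 3.56 + 6.80
= 294.36 mOsm/kg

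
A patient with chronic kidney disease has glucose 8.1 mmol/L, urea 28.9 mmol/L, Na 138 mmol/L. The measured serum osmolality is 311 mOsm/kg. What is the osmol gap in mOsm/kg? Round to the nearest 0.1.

Calculated osmolality = 2·Na + glucose + urea
= 2·138 + 8.1 + 28.9
= 276 + 8.10 + 28.90
= 313 mOsm/kg ≈ 313.0 mOsm/kg
Osmolar gap = measured − calculated = 311 − 313.0 = -2.0 mOsm/kg

-2.0 mOsm/kg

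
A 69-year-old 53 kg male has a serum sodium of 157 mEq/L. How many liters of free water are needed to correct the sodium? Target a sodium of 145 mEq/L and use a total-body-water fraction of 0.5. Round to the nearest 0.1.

TBW = 0.5 · 53 = 26.5 L
Free water deficit = TBW · (Na/145 − 1)
= 26.5 · (157/145 − 1)
= 26.5 · 0.0828
= 2.19 L

2.2 L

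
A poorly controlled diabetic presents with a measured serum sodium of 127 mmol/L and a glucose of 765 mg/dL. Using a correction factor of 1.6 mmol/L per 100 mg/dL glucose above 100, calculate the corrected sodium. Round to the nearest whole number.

Corrected Na = measured Na + 1.6 · (glucose − 100)/100
= 127 + 1.6 · (765 − 100)/100
= 127 + 10.6
= 137.6 mmol/L

138 mmol/L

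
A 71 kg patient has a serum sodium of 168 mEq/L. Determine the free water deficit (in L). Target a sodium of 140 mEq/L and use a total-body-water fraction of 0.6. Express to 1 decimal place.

8.5 L

TBW = 0.6 · 71 = 42.6 L
Free water deficit = TBW · (Na/140 − 1)
= 42.6 · (168/140 − 1)
= 42.6 · 0.2
= 8.52 L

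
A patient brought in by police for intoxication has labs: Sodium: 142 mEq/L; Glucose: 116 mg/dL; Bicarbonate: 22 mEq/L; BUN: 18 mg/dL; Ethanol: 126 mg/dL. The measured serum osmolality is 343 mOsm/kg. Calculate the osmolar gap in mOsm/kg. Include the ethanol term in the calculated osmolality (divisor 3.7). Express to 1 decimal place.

Calculated osmolality = 2·Na + glucose/18 + BUN/2.8 + ethanol/3.7
= 2·142 + 116/18 + 18/2.8 + 126/3.7
= 284 + 6.44 + 6.43 + 34.05
= 330.92 mOsm/kg ≈ 330.9 mOsm/kg
Osmolar gap = measured − calculated = 343 − 330.9 = 12.1 mOsm/kg

12.1 mOsm/kg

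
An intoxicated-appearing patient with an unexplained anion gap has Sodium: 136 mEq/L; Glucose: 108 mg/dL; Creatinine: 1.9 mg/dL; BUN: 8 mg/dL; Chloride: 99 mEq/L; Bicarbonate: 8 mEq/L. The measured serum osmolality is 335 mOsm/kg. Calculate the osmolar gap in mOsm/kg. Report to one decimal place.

54.1 mOsm/kg

Calculated osmolality = 2·Na + glucose/18 + BUN/2.8
= 2·136 + 108/18 + 8/2.8
= 272 + 6 + 2.86
= 280.86 mOsm/kg ≈ 280.9 mOsm/kg
Osmolar gap = measured − calculated = 335 − 280.9 = 54.1 mOsm/kg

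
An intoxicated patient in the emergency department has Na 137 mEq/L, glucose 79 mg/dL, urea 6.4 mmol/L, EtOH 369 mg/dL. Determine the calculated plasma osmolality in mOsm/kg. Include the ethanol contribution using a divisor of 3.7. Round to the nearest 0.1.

Calculated osmolality = 2·Na + glucose/18 + urea + ethanol/3.7
= 2·137 + 79/18 + 6.4 + 369/3.7
= 274 + 4.39 + 6.40 + 99.73
= 384.52 mOsm/kg

384.5 mOsm/kg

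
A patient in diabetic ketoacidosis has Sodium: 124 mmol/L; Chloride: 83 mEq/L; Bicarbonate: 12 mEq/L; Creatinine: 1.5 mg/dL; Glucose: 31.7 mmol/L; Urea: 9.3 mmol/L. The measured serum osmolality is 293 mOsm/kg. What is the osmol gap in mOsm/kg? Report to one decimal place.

4.0 mOsm/kg

Calculated osmolality = 2·Na + glucose + urea
= 2·124 + 31.7 + 9.3
= 248 + 31.70 + 9.30
= 289 mOsm/kg ≈ 289.0 mOsm/kg
Osmolar gap = measured − calculated = 293 − 289.0 = 4.0 mOsm/kg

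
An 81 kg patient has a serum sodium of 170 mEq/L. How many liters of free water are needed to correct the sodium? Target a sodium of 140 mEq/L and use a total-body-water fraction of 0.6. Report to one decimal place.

10.4 L

TBW = 0.6 · 81 = 48.6 L
Free water deficit = TBW · (Na/140 − 1)
= 48.6 · (170/140 − 1)
= 48.6 · 0.2143
= 10.41 L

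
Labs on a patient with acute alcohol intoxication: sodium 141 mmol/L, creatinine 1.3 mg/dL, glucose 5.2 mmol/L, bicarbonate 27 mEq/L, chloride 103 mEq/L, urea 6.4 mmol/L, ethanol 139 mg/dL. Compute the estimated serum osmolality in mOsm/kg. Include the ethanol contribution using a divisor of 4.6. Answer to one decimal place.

323.8 mOsm/kg

Calculated osmolality = 2·Na + glucose + urea + ethanol/4.6
= 2·141 + 5.2 + 6.4 + 139/4.6
= 282 + 5.20 + 6.40 + 30.22
= 323.82 mOsm/kg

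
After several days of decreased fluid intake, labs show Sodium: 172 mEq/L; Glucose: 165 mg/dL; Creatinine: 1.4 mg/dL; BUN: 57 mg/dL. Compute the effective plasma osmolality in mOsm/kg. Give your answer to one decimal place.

Effective osmolality excludes urea (freely permeant across cell membranes):
2·Na + glucose/18
= 2·172 + 165/18
= 344 + 9.17
= 353.17 mOsm/kg

353.2 mOsm/kg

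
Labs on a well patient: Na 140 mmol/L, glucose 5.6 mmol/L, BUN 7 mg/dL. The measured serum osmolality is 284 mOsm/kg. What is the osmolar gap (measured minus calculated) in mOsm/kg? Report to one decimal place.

-4.1 mOsm/kg

Calculated osmolality = 2·Na + glucose + BUN/2.8
= 2·140 + 5.6 + 7/2.8
= 280 + 5.60 + 2.50
= 288.1 mOsm/kg ≈ 288.1 mOsm/kg
Osmolar gap = measured − calculated = 284 − 288.1 = -4.1 mOsm/kg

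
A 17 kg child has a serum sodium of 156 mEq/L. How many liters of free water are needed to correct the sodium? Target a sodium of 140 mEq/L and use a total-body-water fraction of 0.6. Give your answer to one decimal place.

1.2 L

TBW = 0.6 · 17 = 10.2 L
Free water deficit = TBW · (Na/140 − 1)
= 10.2 · (156/140 − 1)
= 10.2 · 0.1143
= 1.17 L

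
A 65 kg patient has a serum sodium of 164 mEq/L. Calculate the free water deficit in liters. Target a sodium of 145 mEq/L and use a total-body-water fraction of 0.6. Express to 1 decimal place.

TBW = 0.6 · 65 = 39 L
Free water deficit = TBW · (Na/145 − 1)
= 39 · (164/145 − 1)
= 39 · 0.131
= 5.11 L

5.1 L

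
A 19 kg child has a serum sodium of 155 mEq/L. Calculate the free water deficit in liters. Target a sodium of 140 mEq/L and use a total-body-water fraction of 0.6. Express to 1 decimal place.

TBW = 0.6 · 19 = 11.4 L
Free water deficit = TBW · (Na/140 − 1)
= 11.4 · (155/140 − 1)
= 11.4 · 0.1071
= 1.22 L

1.2 L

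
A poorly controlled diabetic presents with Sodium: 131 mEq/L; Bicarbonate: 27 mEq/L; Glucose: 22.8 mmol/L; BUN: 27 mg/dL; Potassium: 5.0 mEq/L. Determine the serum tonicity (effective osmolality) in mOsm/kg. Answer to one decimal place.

284.8 mOsm/kg

Effective osmolality excludes urea (freely permeant across cell membranes):
2·Na + glucose
= 2·131 + 22.8
= 262 + 22.8
= 284.8 mOsm/kg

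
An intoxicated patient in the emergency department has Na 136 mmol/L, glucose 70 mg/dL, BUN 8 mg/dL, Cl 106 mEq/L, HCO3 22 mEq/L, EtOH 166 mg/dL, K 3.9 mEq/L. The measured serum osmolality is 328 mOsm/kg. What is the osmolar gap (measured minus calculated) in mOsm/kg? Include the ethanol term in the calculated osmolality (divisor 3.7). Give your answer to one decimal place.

4.4 mOsm/kg

Calculated osmolality = 2·Na + glucose/18 + BUN/2.8 + ethanol/3.7
= 2·136 + 70/18 + 8/2.8 + 166/3.7
= 272 + 3.89 + 2.86 + 44.86
= 323.61 mOsm/kg ≈ 323.6 mOsm/kg
Osmolar gap = measured − calculated = 328 − 323.6 = 4.4 mOsm/kg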